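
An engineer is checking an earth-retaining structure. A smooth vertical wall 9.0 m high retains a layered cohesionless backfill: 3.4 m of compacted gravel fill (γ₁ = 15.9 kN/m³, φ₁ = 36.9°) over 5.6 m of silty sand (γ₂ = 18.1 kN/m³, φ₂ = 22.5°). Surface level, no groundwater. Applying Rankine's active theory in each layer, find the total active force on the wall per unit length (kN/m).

285 kN/m

K_a1 = tan²(45°−36.9°/2) = 0.2497; K_a2 = tan²(45°−22.5°/2) = 0.4465.
Layer 1: σ at base = K_a1 γ₁ h₁ = 13.50 kPa; P₁ = ½×13.50×3.4 = 22.95.
Layer 2: σ_v at top = γ₁h₁ = 54.06; σ_h top = K_a2×54.06 = 24.14; σ_h base = K_a2×(54.06+18.1×5.6) = 69.39.
P₂ = ½(24.14+69.39)×5.6 = 261.9. Total P_a = 22.95+261.9 = 284.8 kN/m.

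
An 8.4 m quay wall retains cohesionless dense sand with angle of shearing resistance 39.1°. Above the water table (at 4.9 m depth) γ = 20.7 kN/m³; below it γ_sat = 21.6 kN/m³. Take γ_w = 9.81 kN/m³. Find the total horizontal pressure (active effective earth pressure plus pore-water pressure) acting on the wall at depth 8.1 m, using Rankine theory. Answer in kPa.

62.9 kPa

K_a = (1 − sin φ)/(1 + sin φ) = 0.2265.
γ' = 21.6 − 9.81 = 11.79 kN/m³.
Effective vertical stress at 8.1 m: σ'_v = 20.7×4.9 + 11.79×3.20 = 139.2 kPa.
σ'_h = K_a σ'_v = 0.2265 × 139.2 = 31.52 kPa; u = γ_w × 3.20 = 31.39 kPa.
Total σ_h = 31.52 + 31.39 = 62.91 kPa.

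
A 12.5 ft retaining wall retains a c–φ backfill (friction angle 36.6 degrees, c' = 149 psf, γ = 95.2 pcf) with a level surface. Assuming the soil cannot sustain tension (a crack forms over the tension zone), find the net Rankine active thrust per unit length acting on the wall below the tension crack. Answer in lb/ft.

474 lb/ft

K_a = 0.2530; √K_a = 0.5029.
Tension-crack depth z_c = 2c/(γ√K_a) = 2×149/(95.2×0.5029) = 6.224 ft.
σ_a at base = K_a γ H − 2c√K_a = 0.2530×95.2×12.5 − 2×149×0.5029 = 151.1 psf.
P_a = ½ × 151.1 × (H − z_c) = 0.5×151.1×6.276 = 474.3 lb/ft.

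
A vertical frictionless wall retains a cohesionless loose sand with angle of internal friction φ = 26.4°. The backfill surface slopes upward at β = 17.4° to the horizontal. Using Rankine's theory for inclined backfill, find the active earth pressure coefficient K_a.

K_a = cos β · (cos β − √(cos²β − cos²φ)) / (cos β + √(cos²β − cos²φ)).
cos β = 0.9542, cos φ = 0.8957, √(cos²β − cos²φ) = 0.3291.
K_a = 0.9542 × (0.9542 − 0.3291)/(0.9542 + 0.3291) = 0.4649.

0.465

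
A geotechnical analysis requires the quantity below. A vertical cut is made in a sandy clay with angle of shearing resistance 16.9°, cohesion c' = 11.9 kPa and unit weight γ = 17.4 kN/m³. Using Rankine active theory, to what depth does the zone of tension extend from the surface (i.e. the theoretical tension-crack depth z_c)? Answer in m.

K_a = tan²(45° − 16.9°/2) = 0.5495; √K_a = 0.7413.
The active pressure is zero where K_a γ z = 2c√K_a, so z_c = 2c/(γ√K_a) = 2×11.9/(17.4×0.7413) = 1.845 m.

1.85 m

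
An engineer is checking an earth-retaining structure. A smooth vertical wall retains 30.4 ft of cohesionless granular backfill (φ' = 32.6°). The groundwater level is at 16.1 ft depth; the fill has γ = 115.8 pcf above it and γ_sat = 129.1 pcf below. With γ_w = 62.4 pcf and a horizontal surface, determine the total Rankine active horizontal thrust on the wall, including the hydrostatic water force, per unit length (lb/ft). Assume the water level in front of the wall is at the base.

20900 lb/ft

K_a = tan²(45° − φ/2) = 0.2997.
γ' = 129.1 − 62.4 = 66.70 pcf. Depth below WT = 14.3 ft.
σ'_h at WT = K_a γ d_w = 558.8 psf; at base = 558.8 + K_a γ' × 14.3 = 844.7 psf.
P₁ (0–16.1 ft) = ½×558.8×16.1 = 4499. P₂ (16.1–30.4 ft) = ½(558.8+844.7)×14.3 = 10040.
P_w = ½ γ_w h₂² = 0.5×62.4×14.3² = 6380. Total = 4499+10040+6380 = 20910 lb/ft.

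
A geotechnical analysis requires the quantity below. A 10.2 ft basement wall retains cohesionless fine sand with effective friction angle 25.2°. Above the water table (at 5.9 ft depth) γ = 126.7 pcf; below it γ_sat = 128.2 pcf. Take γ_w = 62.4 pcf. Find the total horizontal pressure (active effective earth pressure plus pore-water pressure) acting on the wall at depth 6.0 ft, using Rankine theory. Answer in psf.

K_a = (1 − sin φ)/(1 + sin φ) = 0.4027.
γ' = 128.2 − 62.4 = 65.80 pcf.
Effective vertical stress at 6.0 ft: σ'_v = 126.7×5.9 + 65.80×0.1000 = 754.1 psf.
σ'_h = K_a σ'_v = 0.4027 × 754.1 = 303.7 psf; u = γ_w × 0.1000 = 6.240 psf.
Total σ_h = 303.7 + 6.240 = 310.0 psf.

310 psf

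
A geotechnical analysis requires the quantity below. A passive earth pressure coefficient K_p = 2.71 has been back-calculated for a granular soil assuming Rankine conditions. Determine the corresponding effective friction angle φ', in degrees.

K_p = (1+sin φ)/(1−sin φ) ⇒ sin φ = (K_p − 1)/(K_p + 1) = 0.4609.
φ = arcsin(0.4609) = 27.45°.

27.4°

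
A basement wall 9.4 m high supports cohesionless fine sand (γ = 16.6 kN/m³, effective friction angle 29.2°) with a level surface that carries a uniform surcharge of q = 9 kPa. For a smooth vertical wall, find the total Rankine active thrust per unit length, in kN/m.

K_a = tan²(45° − φ/2) = 0.3442.
Soil triangle: ½ K_a γ H² = 0.5×0.3442×16.6×9.4² = 252.4 kN/m.
Surcharge rectangle: K_a q H = 0.3442×9×9.4 = 29.12 kN/m.
Total = 252.4 + 29.12 = 281.6 kN/m.

282 kN/m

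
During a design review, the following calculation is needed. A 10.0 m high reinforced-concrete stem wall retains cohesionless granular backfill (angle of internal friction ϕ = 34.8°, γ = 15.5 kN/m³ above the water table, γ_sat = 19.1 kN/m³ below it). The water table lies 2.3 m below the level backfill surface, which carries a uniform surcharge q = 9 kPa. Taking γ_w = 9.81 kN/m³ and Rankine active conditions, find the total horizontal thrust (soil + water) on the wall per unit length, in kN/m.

K_a = tan²(45° − φ/2) = 0.2733.
γ' = 19.1 − 9.81 = 9.290 kN/m³. h₂ = H − d_w = 7.7 m.
σ'_h: at surface K_a·q = 2.460; at WT K_a(q+γd_w) = 12.20; at base K_a(q+γd_w+γ'h₂) = 31.75 kPa.
P₁ = ½(2.460+12.20)×2.3 = 16.86; P₂ = ½(12.20+31.75)×7.7 = 169.2; P_w = ½γ_w h₂² = 290.8.
Total = 16.86+169.2+290.8 = 476.9 kN/m.

477 kN/m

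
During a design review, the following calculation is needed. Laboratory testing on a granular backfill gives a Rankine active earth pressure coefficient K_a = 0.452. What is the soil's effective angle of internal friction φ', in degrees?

K_a = tan²(45° − φ/2) ⇒ 45° − φ/2 = arctan(√0.452) = 33.91°.
φ = 2(45° − 33.91°) = 22.17°.

22.2°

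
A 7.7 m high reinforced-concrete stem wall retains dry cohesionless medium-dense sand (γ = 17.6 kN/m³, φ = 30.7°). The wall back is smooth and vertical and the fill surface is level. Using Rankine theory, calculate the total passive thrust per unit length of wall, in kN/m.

1610 kN/m

K_p = tan²(45° + φ/2) = 3.086.
P_p = ½ K_p γ H² = 0.5 × 3.086 × 17.6 × 7.7² = 1610 kN/m.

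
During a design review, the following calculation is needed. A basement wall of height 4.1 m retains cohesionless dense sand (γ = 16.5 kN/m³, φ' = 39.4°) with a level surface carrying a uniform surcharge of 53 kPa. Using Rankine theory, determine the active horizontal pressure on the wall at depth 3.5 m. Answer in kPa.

K_a = (1 − sin φ)/(1 + sin φ) = 0.2234.
σ_v = γz + q = 16.5 × 3.5 + 53 = 110.8 kPa.
σ_h = K_a σ_v = 0.2234 × 110.8 = 24.75 kPa.

24.7 kPa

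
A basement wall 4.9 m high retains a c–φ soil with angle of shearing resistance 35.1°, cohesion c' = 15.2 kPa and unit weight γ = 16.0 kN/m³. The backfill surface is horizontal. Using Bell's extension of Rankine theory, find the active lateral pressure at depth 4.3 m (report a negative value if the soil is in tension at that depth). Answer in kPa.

2.77 kPa

K_a = (1 − sin φ)/(1 + sin φ) = 0.2698.
σ_a = K_a γ z − 2c√K_a = 0.2698×16.0×4.3 − 2×15.2×0.5195 = 2.773 kPa.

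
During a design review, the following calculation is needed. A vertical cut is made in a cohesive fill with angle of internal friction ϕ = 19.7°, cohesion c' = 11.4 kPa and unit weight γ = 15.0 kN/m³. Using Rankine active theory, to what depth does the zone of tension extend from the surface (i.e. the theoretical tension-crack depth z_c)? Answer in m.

2.16 m

K_a = tan²(45° − 19.7°/2) = 0.4958; √K_a = 0.7041.
The active pressure is zero where K_a γ z = 2c√K_a, so z_c = 2c/(γ√K_a) = 2×11.4/(15.0×0.7041) = 2.159 m.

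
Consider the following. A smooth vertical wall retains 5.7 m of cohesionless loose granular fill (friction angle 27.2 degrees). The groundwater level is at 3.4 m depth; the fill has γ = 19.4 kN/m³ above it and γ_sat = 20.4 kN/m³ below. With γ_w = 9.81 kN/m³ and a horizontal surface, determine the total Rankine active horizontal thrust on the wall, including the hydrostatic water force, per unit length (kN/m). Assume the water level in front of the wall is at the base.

135 kN/m

K_a = tan²(45° − φ/2) = 0.3726.
γ' = 20.4 − 9.81 = 10.59 kN/m³. Depth below WT = 2.3 m.
σ'_h at WT = K_a γ d_w = 24.58 kPa; at base = 24.58 + K_a γ' × 2.3 = 33.65 kPa.
P₁ (0–3.4 m) = ½×24.58×3.4 = 41.78. P₂ (3.4–5.7 m) = ½(24.58+33.65)×2.3 = 66.96.
P_w = ½ γ_w h₂² = 0.5×9.81×2.3² = 25.95. Total = 41.78+66.96+25.95 = 134.7 kN/m.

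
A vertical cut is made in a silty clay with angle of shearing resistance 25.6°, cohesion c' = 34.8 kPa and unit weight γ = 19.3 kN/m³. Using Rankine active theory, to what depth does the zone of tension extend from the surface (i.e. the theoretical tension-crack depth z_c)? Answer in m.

5.73 m

K_a = tan²(45° − 25.6°/2) = 0.3966; √K_a = 0.6297.
The active pressure is zero where K_a γ z = 2c√K_a, so z_c = 2c/(γ√K_a) = 2×34.8/(19.3×0.6297) = 5.727 m.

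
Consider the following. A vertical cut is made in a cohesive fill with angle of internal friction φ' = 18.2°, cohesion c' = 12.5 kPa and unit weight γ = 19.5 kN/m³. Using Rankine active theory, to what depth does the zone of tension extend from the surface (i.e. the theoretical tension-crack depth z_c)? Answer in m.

K_a = tan²(45° − 18.2°/2) = 0.5240; √K_a = 0.7239.
The active pressure is zero where K_a γ z = 2c√K_a, so z_c = 2c/(γ√K_a) = 2×12.5/(19.5×0.7239) = 1.771 m.

1.77 m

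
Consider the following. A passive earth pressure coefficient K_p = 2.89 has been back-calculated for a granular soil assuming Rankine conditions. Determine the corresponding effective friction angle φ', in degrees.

29.1°

K_p = (1+sin φ)/(1−sin φ) ⇒ sin φ = (K_p − 1)/(K_p + 1) = 0.4859.
φ = arcsin(0.4859) = 29.07°.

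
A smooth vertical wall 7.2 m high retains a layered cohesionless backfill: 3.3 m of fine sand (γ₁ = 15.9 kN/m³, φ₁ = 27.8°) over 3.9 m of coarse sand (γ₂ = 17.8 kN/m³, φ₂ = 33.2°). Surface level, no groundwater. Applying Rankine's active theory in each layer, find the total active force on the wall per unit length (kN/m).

K_a1 = tan²(45°−27.8°/2) = 0.3639; K_a2 = tan²(45°−33.2°/2) = 0.2924.
Layer 1: σ at base = K_a1 γ₁ h₁ = 19.09 kPa; P₁ = ½×19.09×3.3 = 31.50.
Layer 2: σ_v at top = γ₁h₁ = 52.47; σ_h top = K_a2×52.47 = 15.34; σ_h base = K_a2×(52.47+17.8×3.9) = 35.64.
P₂ = ½(15.34+35.64)×3.9 = 99.40. Total P_a = 31.50+99.40 = 130.9 kN/m.

131 kN/m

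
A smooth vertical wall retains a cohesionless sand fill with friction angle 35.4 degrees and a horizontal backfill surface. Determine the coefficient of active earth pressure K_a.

K_a = (1 − sin φ)/(1 + sin φ) = (1 − sin 35.4°)/(1 + sin 35.4°) = 0.2664.

0.266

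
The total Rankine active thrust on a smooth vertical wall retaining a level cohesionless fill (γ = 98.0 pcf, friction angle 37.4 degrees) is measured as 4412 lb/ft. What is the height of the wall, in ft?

19.2 ft

K_a = 0.2443. P_a = ½ K_a γ H² ⇒ H = √(2P_a/(K_a γ)).
H = √(2×4412/(0.2443×98.0)) = 19.20 ft.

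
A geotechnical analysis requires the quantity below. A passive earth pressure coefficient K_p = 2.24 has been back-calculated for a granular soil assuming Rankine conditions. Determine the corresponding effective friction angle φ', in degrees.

22.5°

K_p = (1+sin φ)/(1−sin φ) ⇒ sin φ = (K_p − 1)/(K_p + 1) = 0.3827.
φ = arcsin(0.3827) = 22.50°.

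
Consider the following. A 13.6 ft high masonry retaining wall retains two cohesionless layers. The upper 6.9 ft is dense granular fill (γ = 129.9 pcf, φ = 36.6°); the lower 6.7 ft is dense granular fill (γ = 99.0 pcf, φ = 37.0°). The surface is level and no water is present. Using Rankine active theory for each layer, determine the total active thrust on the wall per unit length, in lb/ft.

K_a1 = tan²(45°−36.6°/2) = 0.2530; K_a2 = tan²(45°−37.0°/2) = 0.2486.
Layer 1: σ at base = K_a1 γ₁ h₁ = 226.7 psf; P₁ = ½×226.7×6.9 = 782.2.
Layer 2: σ_v at top = γ₁h₁ = 896.3; σ_h top = K_a2×896.3 = 222.8; σ_h base = K_a2×(896.3+99.0×6.7) = 387.7.
P₂ = ½(222.8+387.7)×6.7 = 2045. Total P_a = 782.2+2045 = 2827 lb/ft.

2830 lb/ft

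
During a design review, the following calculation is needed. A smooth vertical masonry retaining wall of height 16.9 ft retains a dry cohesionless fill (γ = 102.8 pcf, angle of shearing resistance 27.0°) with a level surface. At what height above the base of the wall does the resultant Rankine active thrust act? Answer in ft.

K_a = 0.3755.
The pressure distribution is triangular, so the resultant acts at H/3 above the base = 16.9/3 = 5.633 ft.

5.63 ft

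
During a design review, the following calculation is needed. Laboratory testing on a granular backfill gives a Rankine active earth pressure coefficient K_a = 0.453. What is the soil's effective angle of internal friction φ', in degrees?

22.1°

K_a = tan²(45° − φ/2) ⇒ 45° − φ/2 = arctan(√0.453) = 33.94°.
φ = 2(45° − 33.94°) = 22.11°.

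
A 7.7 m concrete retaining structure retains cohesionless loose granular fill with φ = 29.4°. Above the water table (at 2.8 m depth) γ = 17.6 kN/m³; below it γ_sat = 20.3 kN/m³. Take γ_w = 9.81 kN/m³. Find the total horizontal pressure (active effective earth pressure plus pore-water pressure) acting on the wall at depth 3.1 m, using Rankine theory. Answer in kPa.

20.8 kPa

K_a = (1 − sin φ)/(1 + sin φ) = 0.3415.
γ' = 20.3 − 9.81 = 10.49 kN/m³.
Effective vertical stress at 3.1 m: σ'_v = 17.6×2.8 + 10.49×0.300 = 52.43 kPa.
σ'_h = K_a σ'_v = 0.3415 × 52.43 = 17.90 kPa; u = γ_w × 0.300 = 2.943 kPa.
Total σ_h = 17.90 + 2.943 = 20.85 kPa.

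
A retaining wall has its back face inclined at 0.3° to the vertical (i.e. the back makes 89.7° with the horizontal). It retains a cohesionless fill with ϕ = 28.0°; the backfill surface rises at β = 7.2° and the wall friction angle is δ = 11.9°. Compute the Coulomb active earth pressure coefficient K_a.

K_a = sin²(α+φ) / [sin²α · sin(α−δ) · (1 + √{sin(φ+δ)sin(φ−β) / (sin(α−δ)sin(α+β))})²].
With α = 89.7°, φ = 28.0°, δ = 11.9°, β = 7.2°: K_a = 0.3639.

0.364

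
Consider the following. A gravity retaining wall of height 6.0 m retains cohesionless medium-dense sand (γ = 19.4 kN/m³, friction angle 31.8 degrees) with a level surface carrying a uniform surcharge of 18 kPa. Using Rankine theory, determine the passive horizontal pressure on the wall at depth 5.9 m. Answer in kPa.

428 kPa

K_p = (1 + sin φ)/(1 − sin φ) = 3.228.
σ_v = γz + q = 19.4 × 5.9 + 18 = 132.5 kPa.
σ_h = K_p σ_v = 3.228 × 132.5 = 427.6 kPa.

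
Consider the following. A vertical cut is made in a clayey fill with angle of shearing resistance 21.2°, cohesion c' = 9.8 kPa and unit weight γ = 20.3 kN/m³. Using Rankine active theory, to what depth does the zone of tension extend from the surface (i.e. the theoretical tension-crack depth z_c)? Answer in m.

K_a = tan²(45° − 21.2°/2) = 0.4688; √K_a = 0.6847.
The active pressure is zero where K_a γ z = 2c√K_a, so z_c = 2c/(γ√K_a) = 2×9.8/(20.3×0.6847) = 1.410 m.

1.41 m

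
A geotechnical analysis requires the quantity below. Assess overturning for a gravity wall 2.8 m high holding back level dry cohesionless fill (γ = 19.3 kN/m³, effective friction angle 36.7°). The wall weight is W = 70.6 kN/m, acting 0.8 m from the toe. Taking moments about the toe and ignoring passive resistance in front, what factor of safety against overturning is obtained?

K_a = tan²(45° − 36.7°/2) = 0.2519.
P_a = ½K_aγH² = 0.5×0.2519×19.3×2.8² = 19.05 kN/m, acting at H/3 = 0.9333 m above the base.
Overturning moment M_o = P_a × H/3 = 19.05 × 0.9333 = 17.78.
Resisting moment M_r = W × 0.8 = 70.6 × 0.8 = 56.48.
FS_overturning = M_r/M_o = 56.48/17.78 = 3.176.

3.18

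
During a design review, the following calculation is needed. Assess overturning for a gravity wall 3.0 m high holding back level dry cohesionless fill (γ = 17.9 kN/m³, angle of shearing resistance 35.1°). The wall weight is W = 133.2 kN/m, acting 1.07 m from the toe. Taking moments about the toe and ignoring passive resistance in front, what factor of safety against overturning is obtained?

6.56

K_a = tan²(45° − 35.1°/2) = 0.2698.
P_a = ½K_aγH² = 0.5×0.2698×17.9×3.0² = 21.74 kN/m, acting at H/3 = 1.000 m above the base.
Overturning moment M_o = P_a × H/3 = 21.74 × 1.000 = 21.74.
Resisting moment M_r = W × 1.07 = 133.2 × 1.07 = 142.5.
FS_overturning = M_r/M_o = 142.5/21.74 = 6.557.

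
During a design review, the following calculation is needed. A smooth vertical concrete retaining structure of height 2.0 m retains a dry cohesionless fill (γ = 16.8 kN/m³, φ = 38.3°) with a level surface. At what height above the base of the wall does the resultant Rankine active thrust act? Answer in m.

0.667 m

K_a = 0.2347.
The pressure distribution is triangular, so the resultant acts at H/3 above the base = 2.0/3 = 0.6667 m.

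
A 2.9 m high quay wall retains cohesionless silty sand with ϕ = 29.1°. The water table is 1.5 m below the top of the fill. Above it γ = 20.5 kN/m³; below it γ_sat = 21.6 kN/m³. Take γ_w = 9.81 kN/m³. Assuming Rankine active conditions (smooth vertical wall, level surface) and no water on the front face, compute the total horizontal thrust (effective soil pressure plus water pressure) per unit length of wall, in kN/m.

K_a = tan²(45° − φ/2) = 0.3456.
γ' = 21.6 − 9.81 = 11.79 kN/m³. Depth below WT = 1.4 m.
σ'_h at WT = K_a γ d_w = 10.63 kPa; at base = 10.63 + K_a γ' × 1.4 = 16.33 kPa.
P₁ (0–1.5 m) = ½×10.63×1.5 = 7.970. P₂ (1.5–2.9 m) = ½(10.63+16.33)×1.4 = 18.87.
P_w = ½ γ_w h₂² = 0.5×9.81×1.4² = 9.614. Total = 7.970+18.87+9.614 = 36.45 kN/m.

36.5 kN/m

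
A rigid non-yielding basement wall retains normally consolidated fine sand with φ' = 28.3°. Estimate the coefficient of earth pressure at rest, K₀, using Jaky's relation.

K₀ = 1 − sin φ' = 1 − sin 28.3° = 0.5259.

0.526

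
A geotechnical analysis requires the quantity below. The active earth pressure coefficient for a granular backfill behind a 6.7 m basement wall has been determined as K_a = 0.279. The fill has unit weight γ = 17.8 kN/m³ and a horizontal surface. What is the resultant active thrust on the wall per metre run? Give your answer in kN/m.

111 kN/m

P = ½ K_a γ H² = 0.5 × 0.279 × 17.8 × 6.7² = 111.5 kN/m.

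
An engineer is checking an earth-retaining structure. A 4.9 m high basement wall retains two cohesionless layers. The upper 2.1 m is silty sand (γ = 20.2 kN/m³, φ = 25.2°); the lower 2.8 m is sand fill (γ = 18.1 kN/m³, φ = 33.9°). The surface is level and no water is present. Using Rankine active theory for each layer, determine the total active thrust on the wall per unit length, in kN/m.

71.8 kN/m

K_a1 = tan²(45°−25.2°/2) = 0.4027; K_a2 = tan²(45°−33.9°/2) = 0.2839.
Layer 1: σ at base = K_a1 γ₁ h₁ = 17.08 kPa; P₁ = ½×17.08×2.1 = 17.94.
Layer 2: σ_v at top = γ₁h₁ = 42.42; σ_h top = K_a2×42.42 = 12.04; σ_h base = K_a2×(42.42+18.1×2.8) = 26.43.
P₂ = ½(12.04+26.43)×2.8 = 53.87. Total P_a = 17.94+53.87 = 71.80 kN/m.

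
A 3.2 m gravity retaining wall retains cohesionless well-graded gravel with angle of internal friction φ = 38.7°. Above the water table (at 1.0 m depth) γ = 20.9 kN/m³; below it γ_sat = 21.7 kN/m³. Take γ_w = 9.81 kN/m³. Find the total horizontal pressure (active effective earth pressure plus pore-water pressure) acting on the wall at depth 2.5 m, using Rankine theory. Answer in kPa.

K_a = (1 − sin φ)/(1 + sin φ) = 0.2306.
γ' = 21.7 − 9.81 = 11.89 kN/m³.
Effective vertical stress at 2.5 m: σ'_v = 20.9×1.0 + 11.89×1.50 = 38.73 kPa.
σ'_h = K_a σ'_v = 0.2306 × 38.73 = 8.932 kPa; u = γ_w × 1.50 = 14.71 kPa.
Total σ_h = 8.932 + 14.71 = 23.65 kPa.

23.6 kPa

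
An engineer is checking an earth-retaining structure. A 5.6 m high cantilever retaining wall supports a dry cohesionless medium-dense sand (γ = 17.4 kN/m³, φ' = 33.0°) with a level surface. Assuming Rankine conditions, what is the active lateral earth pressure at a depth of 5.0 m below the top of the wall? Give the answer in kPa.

25.6 kPa

K_a = (1 − sin φ)/(1 + sin φ) = 0.2948.
σ_h = K_a γ z = 0.2948 × 17.4 × 5.0 = 25.65 kPa.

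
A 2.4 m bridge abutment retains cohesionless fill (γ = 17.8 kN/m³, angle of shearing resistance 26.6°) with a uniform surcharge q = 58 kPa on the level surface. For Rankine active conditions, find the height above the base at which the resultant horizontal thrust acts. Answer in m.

K_a = 0.3814.
Triangular part P₁ = ½K_aγH² = 19.55 at H/3 = 0.8000 m; rectangular part P₂ = K_a q H = 53.10 at H/2 = 1.200 m.
ȳ = (P₁·0.8000 + P₂·1.200)/(P₁+P₂) = 1.092 m.

1.09 m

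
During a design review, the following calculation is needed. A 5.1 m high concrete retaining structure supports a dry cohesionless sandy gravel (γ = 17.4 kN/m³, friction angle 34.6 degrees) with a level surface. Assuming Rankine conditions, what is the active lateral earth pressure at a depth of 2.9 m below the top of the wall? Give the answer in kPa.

13.9 kPa

K_a = (1 − sin φ)/(1 + sin φ) = 0.2756.
σ_h = K_a γ z = 0.2756 × 17.4 × 2.9 = 13.91 kPa.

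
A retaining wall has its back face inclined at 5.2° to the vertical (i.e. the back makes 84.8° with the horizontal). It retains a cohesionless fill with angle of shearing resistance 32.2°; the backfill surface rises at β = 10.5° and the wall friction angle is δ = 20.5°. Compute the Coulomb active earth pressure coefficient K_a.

0.359

K_a = sin²(α+φ) / [sin²α · sin(α−δ) · (1 + √{sin(φ+δ)sin(φ−β) / (sin(α−δ)sin(α+β))})²].
With α = 84.8°, φ = 32.2°, δ = 20.5°, β = 10.5°: K_a = 0.3592.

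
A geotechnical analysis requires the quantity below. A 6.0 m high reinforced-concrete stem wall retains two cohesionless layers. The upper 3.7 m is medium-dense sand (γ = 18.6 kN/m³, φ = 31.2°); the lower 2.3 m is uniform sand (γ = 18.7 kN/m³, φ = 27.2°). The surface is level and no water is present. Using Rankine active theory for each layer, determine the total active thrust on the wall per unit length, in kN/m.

118 kN/m

K_a1 = tan²(45°−31.2°/2) = 0.3175; K_a2 = tan²(45°−27.2°/2) = 0.3726.
Layer 1: σ at base = K_a1 γ₁ h₁ = 21.85 kPa; P₁ = ½×21.85×3.7 = 40.42.
Layer 2: σ_v at top = γ₁h₁ = 68.82; σ_h top = K_a2×68.82 = 25.64; σ_h base = K_a2×(68.82+18.7×2.3) = 41.67.
P₂ = ½(25.64+41.67)×2.3 = 77.40. Total P_a = 40.42+77.40 = 117.8 kN/m.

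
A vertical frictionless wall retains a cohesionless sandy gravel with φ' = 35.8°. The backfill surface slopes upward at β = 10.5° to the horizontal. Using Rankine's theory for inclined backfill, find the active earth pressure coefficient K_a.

K_a = cos β · (cos β − √(cos²β − cos²φ)) / (cos β + √(cos²β − cos²φ)).
cos β = 0.9833, cos φ = 0.8111, √(cos²β − cos²φ) = 0.5558.
K_a = 0.9833 × (0.9833 − 0.5558)/(0.9833 + 0.5558) = 0.2730.

0.273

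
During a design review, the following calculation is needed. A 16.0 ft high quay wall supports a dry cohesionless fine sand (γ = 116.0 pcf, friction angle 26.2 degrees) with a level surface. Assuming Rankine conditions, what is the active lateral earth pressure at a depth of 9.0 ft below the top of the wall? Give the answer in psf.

404 psf

K_a = (1 − sin φ)/(1 + sin φ) = 0.3874.
σ_h = K_a γ z = 0.3874 × 116.0 × 9.0 = 404.5 psf.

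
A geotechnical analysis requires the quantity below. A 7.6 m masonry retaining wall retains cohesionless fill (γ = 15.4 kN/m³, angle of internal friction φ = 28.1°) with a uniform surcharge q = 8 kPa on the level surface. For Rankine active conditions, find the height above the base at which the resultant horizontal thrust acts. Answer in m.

2.69 m

K_a = 0.3596.
Triangular part P₁ = ½K_aγH² = 159.9 at H/3 = 2.533 m; rectangular part P₂ = K_a q H = 21.86 at H/2 = 3.800 m.
ȳ = (P₁·2.533 + P₂·3.800)/(P₁+P₂) = 2.686 m.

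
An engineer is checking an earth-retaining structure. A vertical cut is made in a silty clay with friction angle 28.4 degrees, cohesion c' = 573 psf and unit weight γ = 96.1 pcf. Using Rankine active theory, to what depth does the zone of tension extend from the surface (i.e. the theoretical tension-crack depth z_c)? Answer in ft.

20.0 ft

K_a = tan²(45° − 28.4°/2) = 0.3554; √K_a = 0.5961.
The active pressure is zero where K_a γ z = 2c√K_a, so z_c = 2c/(γ√K_a) = 2×573/(96.1×0.5961) = 20.00 ft.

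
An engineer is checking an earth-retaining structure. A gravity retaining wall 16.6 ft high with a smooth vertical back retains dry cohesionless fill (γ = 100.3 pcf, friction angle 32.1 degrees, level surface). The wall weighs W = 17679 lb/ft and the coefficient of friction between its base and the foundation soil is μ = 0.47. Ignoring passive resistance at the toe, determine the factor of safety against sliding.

K_a = tan²(45° − 32.1°/2) = 0.3060.
P_a = ½K_aγH² = 0.5×0.3060×100.3×16.6² = 4229 lb/ft, acting at H/3 = 5.533 ft above the base.
FS_sliding = μW / P_a = 0.47×17679 / 4229 = 1.965.

1.96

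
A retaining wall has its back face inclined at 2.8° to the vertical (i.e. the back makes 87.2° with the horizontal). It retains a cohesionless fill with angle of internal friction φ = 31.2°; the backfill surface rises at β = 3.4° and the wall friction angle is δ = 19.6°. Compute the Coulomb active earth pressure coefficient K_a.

K_a = sin²(α+φ) / [sin²α · sin(α−δ) · (1 + √{sin(φ+δ)sin(φ−β) / (sin(α−δ)sin(α+β))})²].
With α = 87.2°, φ = 31.2°, δ = 19.6°, β = 3.4°: K_a = 0.3176.

0.318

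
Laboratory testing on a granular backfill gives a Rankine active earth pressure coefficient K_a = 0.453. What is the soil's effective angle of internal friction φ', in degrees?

22.1°

K_a = tan²(45° − φ/2) ⇒ 45° − φ/2 = arctan(√0.453) = 33.94°.
φ = 2(45° − 33.94°) = 22.11°.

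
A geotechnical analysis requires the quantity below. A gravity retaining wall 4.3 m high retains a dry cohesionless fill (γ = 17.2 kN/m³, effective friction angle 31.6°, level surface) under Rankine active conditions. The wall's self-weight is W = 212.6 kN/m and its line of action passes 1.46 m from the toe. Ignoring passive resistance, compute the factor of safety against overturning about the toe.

4.36

K_a = tan²(45° − 31.6°/2) = 0.3123.
P_a = ½K_aγH² = 0.5×0.3123×17.2×4.3² = 49.67 kN/m, acting at H/3 = 1.433 m above the base.
Overturning moment M_o = P_a × H/3 = 49.67 × 1.433 = 71.19.
Resisting moment M_r = W × 1.46 = 212.6 × 1.46 = 310.4.
FS_overturning = M_r/M_o = 310.4/71.19 = 4.360.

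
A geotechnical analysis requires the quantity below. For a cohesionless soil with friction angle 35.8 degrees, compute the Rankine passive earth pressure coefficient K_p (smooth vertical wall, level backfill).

3.82

K_p = (1 + sin φ)/(1 − sin φ) = tan²(45° + 35.8°/2) = 3.819.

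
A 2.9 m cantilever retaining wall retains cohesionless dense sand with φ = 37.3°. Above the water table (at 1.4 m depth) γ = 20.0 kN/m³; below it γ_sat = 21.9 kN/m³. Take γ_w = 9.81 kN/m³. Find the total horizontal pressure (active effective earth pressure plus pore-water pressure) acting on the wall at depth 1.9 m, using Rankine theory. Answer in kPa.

13.3 kPa

K_a = (1 − sin φ)/(1 + sin φ) = 0.2453.
γ' = 21.9 − 9.81 = 12.09 kN/m³.
Effective vertical stress at 1.9 m: σ'_v = 20.0×1.4 + 12.09×0.500 = 34.05 kPa.
σ'_h = K_a σ'_v = 0.2453 × 34.05 = 8.353 kPa; u = γ_w × 0.500 = 4.905 kPa.
Total σ_h = 8.353 + 4.905 = 13.26 kPa.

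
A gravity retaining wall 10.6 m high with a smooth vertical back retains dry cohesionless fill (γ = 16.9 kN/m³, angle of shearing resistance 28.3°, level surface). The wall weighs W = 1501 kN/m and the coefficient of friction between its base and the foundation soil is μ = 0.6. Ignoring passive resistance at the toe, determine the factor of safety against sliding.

2.66

K_a = tan²(45° − 28.3°/2) = 0.3568.
P_a = ½K_aγH² = 0.5×0.3568×16.9×10.6² = 338.7 kN/m, acting at H/3 = 3.533 m above the base.
FS_sliding = μW / P_a = 0.6×1501 / 338.7 = 2.659.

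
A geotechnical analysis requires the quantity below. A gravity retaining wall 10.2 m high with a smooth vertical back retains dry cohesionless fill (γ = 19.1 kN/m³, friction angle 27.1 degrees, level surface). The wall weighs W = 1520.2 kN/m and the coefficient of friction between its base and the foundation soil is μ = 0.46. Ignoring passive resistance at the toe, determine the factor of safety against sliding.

K_a = tan²(45° − 27.1°/2) = 0.3741.
P_a = ½K_aγH² = 0.5×0.3741×19.1×10.2² = 371.7 kN/m, acting at H/3 = 3.400 m above the base.
FS_sliding = μW / P_a = 0.46×1520.2 / 371.7 = 1.882.

1.88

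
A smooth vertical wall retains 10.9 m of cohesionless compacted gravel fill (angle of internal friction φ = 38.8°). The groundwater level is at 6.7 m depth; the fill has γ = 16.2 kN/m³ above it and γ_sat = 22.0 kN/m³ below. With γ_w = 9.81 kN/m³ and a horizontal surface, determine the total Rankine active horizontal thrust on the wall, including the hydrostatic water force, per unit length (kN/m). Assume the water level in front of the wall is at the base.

K_a = tan²(45° − φ/2) = 0.2296.
γ' = 22.0 − 9.81 = 12.19 kN/m³. Depth below WT = 4.2 m.
σ'_h at WT = K_a γ d_w = 24.92 kPa; at base = 24.92 + K_a γ' × 4.2 = 36.67 kPa.
P₁ (0–6.7 m) = ½×24.92×6.7 = 83.47. P₂ (6.7–10.9 m) = ½(24.92+36.67)×4.2 = 129.3.
P_w = ½ γ_w h₂² = 0.5×9.81×4.2² = 86.52. Total = 83.47+129.3+86.52 = 299.3 kN/m.

299 kN/m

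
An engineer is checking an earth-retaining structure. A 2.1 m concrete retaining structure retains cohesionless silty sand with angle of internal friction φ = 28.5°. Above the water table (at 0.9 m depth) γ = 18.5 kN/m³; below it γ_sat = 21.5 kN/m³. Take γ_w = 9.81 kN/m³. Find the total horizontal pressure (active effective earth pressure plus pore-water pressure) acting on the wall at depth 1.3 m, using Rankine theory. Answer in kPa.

11.5 kPa

K_a = (1 − sin φ)/(1 + sin φ) = 0.3540.
γ' = 21.5 − 9.81 = 11.69 kN/m³.
Effective vertical stress at 1.3 m: σ'_v = 18.5×0.9 + 11.69×0.400 = 21.33 kPa.
σ'_h = K_a σ'_v = 0.3540 × 21.33 = 7.548 kPa; u = γ_w × 0.400 = 3.924 kPa.
Total σ_h = 7.548 + 3.924 = 11.47 kPa.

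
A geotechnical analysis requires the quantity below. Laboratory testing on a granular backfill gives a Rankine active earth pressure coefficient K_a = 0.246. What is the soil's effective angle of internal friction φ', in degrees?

K_a = tan²(45° − φ/2) ⇒ 45° − φ/2 = arctan(√0.246) = 26.38°.
φ = 2(45° − 26.38°) = 37.24°.

37.2°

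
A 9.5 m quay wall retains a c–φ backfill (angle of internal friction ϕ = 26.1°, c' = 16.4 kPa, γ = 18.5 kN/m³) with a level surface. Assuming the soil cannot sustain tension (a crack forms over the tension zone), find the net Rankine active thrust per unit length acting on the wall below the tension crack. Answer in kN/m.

K_a = 0.3889; √K_a = 0.6237.
Tension-crack depth z_c = 2c/(γ√K_a) = 2×16.4/(18.5×0.6237) = 2.843 m.
σ_a at base = K_a γ H − 2c√K_a = 0.3889×18.5×9.5 − 2×16.4×0.6237 = 47.90 kPa.
P_a = ½ × 47.90 × (H − z_c) = 0.5×47.90×6.657 = 159.4 kN/m.

159 kN/m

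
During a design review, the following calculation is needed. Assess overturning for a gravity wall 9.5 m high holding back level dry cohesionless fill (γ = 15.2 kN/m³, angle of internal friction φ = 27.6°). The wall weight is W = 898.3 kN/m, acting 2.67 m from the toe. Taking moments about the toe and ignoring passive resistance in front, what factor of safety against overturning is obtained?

3.01

K_a = tan²(45° − 27.6°/2) = 0.3668.
P_a = ½K_aγH² = 0.5×0.3668×15.2×9.5² = 251.6 kN/m, acting at H/3 = 3.167 m above the base.
Overturning moment M_o = P_a × H/3 = 251.6 × 3.167 = 796.6.
Resisting moment M_r = W × 2.67 = 898.3 × 2.67 = 2398.
FS_overturning = M_r/M_o = 2398/796.6 = 3.011.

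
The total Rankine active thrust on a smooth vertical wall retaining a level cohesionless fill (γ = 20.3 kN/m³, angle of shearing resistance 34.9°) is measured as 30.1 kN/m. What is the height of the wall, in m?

3.30 m

K_a = 0.2721. P_a = ½ K_a γ H² ⇒ H = √(2P_a/(K_a γ)).
H = √(2×30.1/(0.2721×20.3)) = 3.301 m.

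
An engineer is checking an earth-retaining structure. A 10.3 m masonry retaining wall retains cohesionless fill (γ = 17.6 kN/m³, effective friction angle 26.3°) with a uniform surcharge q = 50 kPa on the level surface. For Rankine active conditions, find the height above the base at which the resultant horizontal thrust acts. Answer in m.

4.04 m

K_a = 0.3859.
Triangular part P₁ = ½K_aγH² = 360.3 at H/3 = 3.433 m; rectangular part P₂ = K_a q H = 198.8 at H/2 = 5.150 m.
ȳ = (P₁·3.433 + P₂·5.150)/(P₁+P₂) = 4.044 m.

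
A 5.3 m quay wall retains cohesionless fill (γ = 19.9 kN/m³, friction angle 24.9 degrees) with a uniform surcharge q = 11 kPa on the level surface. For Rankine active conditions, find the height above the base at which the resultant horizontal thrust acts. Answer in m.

1.92 m

K_a = 0.4074.
Triangular part P₁ = ½K_aγH² = 113.9 at H/3 = 1.767 m; rectangular part P₂ = K_a q H = 23.75 at H/2 = 2.650 m.
ȳ = (P₁·1.767 + P₂·2.650)/(P₁+P₂) = 1.919 m.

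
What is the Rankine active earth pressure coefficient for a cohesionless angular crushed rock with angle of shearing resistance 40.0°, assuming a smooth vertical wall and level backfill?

0.217

K_a = (1 − sin φ)/(1 + sin φ) = (1 − sin 40.0°)/(1 + sin 40.0°) = 0.2174.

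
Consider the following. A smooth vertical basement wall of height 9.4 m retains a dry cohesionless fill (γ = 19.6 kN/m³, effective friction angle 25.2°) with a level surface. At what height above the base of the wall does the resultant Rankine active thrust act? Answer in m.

3.13 m

K_a = 0.4027.
The pressure distribution is triangular, so the resultant acts at H/3 above the base = 9.4/3 = 3.133 m.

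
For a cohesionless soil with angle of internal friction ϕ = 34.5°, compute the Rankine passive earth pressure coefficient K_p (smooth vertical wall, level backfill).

K_p = (1 + sin φ)/(1 − sin φ) = tan²(45° + 34.5°/2) = 3.613.

3.61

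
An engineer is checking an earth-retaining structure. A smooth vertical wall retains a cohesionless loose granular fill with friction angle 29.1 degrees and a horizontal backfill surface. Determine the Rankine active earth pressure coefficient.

K_a = (1 − sin φ)/(1 + sin φ) = (1 − sin 29.1°)/(1 + sin 29.1°) = 0.3456.

0.346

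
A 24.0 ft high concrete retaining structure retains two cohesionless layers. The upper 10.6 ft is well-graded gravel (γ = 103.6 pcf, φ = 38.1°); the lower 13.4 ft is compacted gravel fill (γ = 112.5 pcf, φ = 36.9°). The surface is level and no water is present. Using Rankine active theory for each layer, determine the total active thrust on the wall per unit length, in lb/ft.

7570 lb/ft

K_a1 = tan²(45°−38.1°/2) = 0.2368; K_a2 = tan²(45°−36.9°/2) = 0.2497.
Layer 1: σ at base = K_a1 γ₁ h₁ = 260.1 psf; P₁ = ½×260.1×10.6 = 1378.
Layer 2: σ_v at top = γ₁h₁ = 1098; σ_h top = K_a2×1098 = 274.2; σ_h base = K_a2×(1098+112.5×13.4) = 650.6.
P₂ = ½(274.2+650.6)×13.4 = 6196. Total P_a = 1378+6196 = 7574 lb/ft.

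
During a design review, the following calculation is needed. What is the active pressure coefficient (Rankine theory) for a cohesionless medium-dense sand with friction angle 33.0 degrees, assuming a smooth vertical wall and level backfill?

K_a = (1 − sin φ)/(1 + sin φ) = (1 − sin 33.0°)/(1 + sin 33.0°) = 0.2948.

0.295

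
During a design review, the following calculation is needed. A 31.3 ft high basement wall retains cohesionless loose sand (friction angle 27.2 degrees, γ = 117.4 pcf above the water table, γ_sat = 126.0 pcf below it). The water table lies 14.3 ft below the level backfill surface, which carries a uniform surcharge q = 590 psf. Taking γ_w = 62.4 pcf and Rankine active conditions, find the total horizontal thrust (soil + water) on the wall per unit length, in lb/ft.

34400 lb/ft

K_a = tan²(45° − φ/2) = 0.3726.
γ' = 126.0 − 62.4 = 63.60 pcf. h₂ = H − d_w = 17.0 ft.
σ'_h: at surface K_a·q = 219.8; at WT K_a(q+γd_w) = 845.3; at base K_a(q+γd_w+γ'h₂) = 1248 psf.
P₁ = ½(219.8+845.3)×14.3 = 7616; P₂ = ½(845.3+1248)×17.0 = 17800; P_w = ½γ_w h₂² = 9017.
Total = 7616+17800+9017 = 34430 lb/ft.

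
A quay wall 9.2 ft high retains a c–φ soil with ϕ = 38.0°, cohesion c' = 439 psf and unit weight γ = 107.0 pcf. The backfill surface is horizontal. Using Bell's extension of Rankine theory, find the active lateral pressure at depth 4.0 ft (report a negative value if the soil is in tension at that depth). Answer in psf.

-326 psf

K_a = (1 − sin φ)/(1 + sin φ) = 0.2379.
σ_a = K_a γ z − 2c√K_a = 0.2379×107.0×4.0 − 2×439×0.4877 = -326.4 psf.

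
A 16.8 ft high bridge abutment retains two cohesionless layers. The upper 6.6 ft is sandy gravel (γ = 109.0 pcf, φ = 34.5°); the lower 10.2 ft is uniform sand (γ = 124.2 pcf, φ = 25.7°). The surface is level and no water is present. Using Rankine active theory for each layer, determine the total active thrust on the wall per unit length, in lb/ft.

6110 lb/ft

K_a1 = tan²(45°−34.5°/2) = 0.2768; K_a2 = tan²(45°−25.7°/2) = 0.3950.
Layer 1: σ at base = K_a1 γ₁ h₁ = 199.1 psf; P₁ = ½×199.1×6.6 = 657.1.
Layer 2: σ_v at top = γ₁h₁ = 719.4; σ_h top = K_a2×719.4 = 284.2; σ_h base = K_a2×(719.4+124.2×10.2) = 784.6.
P₂ = ½(284.2+784.6)×10.2 = 5451. Total P_a = 657.1+5451 = 6108 lb/ft.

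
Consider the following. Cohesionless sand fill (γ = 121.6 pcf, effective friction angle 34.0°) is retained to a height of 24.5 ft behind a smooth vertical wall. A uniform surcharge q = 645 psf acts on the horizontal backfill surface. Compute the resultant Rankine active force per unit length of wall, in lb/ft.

K_a = tan²(45° − φ/2) = 0.2827.
Soil triangle: ½ K_a γ H² = 0.5×0.2827×121.6×24.5² = 10320 lb/ft.
Surcharge rectangle: K_a q H = 0.2827×645×24.5 = 4468 lb/ft.
Total = 10320 + 4468 = 14790 lb/ft.

14800 lb/ft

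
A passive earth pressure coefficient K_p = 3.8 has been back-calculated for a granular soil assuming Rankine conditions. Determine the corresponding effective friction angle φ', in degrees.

K_p = (1+sin φ)/(1−sin φ) ⇒ sin φ = (K_p − 1)/(K_p + 1) = 0.5833.
φ = arcsin(0.5833) = 35.69°.

35.7°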